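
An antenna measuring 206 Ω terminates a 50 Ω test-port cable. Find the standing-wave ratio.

Γ = (206 − 50)/(206 + 50) = 0.609
VSWR = (1 + 0.609)/(1 − 0.609)

VSWR ≈ 4.12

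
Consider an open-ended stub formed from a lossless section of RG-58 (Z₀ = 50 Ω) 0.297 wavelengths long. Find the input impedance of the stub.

Z_in ≈ +j15.2 Ω

βl = 2π × 0.297 = 107°
tan(βl) = -3.29
For an open-ended stub, Z_in = −jZ_0·cot(βl) = −jZ_0/tan(βl)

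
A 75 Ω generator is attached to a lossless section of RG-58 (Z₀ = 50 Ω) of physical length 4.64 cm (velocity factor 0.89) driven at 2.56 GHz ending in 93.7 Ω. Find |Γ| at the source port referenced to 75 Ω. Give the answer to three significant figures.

|Γ| ≈ 0.207

λ = v/f = 0.89·c / 2.56 GHz = 0.104 m
βl = 2π·l/λ = 2π × 0.445 = 160°
tan(βl) = -0.361
Z_in = Z_0·(Z_L + jZ_0·tanβl)/(Z_0 + jZ_L·tanβl) = 72.7 + j31.1 Ω
Γ_s = (Z_in − Z_s)/(Z_in + Z_s) = (-2.33 + j31.1)/(148 + j31.1), |Γ_s| = 0.207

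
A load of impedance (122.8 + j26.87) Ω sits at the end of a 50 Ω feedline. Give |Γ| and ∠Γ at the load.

Γ = (Z_L − Z_0)/(Z_L + Z_0) = (72.8 + j26.87)/(172.8 + j26.87)
|Γ| = 77.6/175 = 0.444

Γ ≈ 0.444 ∠ 11.4°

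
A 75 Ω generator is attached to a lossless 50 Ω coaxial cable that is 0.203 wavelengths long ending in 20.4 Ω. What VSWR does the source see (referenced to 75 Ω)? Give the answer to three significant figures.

βl = 2π × 0.203 = 73.1°
tan(βl) = 3.29
Z_in = Z_0·(Z_L + jZ_0·tanβl)/(Z_0 + jZ_L·tanβl) = 86.1 + j49 Ω
Γ_s = (Z_in − Z_s)/(Z_in + Z_s) = (11.1 + j49)/(161 + j49), |Γ_s| = 0.298
VSWR = (1 + |Γ_s|)/(1 − |Γ_s|)

VSWR ≈ 1.85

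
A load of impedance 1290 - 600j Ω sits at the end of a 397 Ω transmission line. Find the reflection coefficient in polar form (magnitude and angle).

Γ = (Z_L − Z_0)/(Z_L + Z_0) = (893 − j600)/(1687 − j600)
|Γ| = 1080/1790 = 0.601

Γ ≈ 0.601 ∠ -14.3°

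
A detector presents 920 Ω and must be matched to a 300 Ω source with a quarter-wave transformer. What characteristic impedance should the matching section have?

Z_qwt = √(Z_0·R_L) = √(300 × 920) = √276000

Z_qwt ≈ 525 Ω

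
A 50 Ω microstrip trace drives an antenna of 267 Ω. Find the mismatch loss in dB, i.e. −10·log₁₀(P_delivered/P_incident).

Γ = (267 − 50)/(267 + 50) = 0.685
|Γ|² = 0.469, so P_del/P_inc = 1 − |Γ|² = 0.531
ML = −10·log₁₀(1 − |Γ|²)

mismatch loss ≈ 2.75 dB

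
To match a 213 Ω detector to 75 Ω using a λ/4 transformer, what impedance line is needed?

Z_qwt = √(Z_0·R_L) = √(75 × 213) = √15980

Z_qwt ≈ 126 Ω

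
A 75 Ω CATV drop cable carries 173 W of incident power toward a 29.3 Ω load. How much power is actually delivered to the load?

P_delivered ≈ 140 W

Γ = (29.3 − 75)/(29.3 + 75) = -0.438
|Γ|² = 0.192
P_refl = |Γ|²·P_inc = 33.2 W, P_del = (1 − |Γ|²)·P_inc = 140 W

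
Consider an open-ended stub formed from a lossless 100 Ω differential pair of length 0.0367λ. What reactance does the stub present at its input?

X_in ≈ -426 Ω (capacitive)

βl = 2π × 0.0367 = 13.2°
tan(βl) = 0.235
For an open-ended stub, Z_in = −jZ_0·cot(βl) = −jZ_0/tan(βl)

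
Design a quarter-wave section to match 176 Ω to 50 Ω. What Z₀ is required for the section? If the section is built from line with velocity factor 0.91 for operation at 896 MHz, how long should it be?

Z_qwt = √(Z_0·R_L) = √(50 × 176) = √8800
λ = 0.91·c/f = 0.305 m, so l = λ/4 = 0.0762 m

Z_qwt ≈ 93.8 Ω; length ≈ 7.62 cm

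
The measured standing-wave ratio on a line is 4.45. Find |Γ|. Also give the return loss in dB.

|Γ| ≈ 0.633; return loss ≈ 3.97 dB

|Γ| = (S − 1)/(S + 1) = (4.45 − 1)/(4.45 + 1) = 3.45/5.45
RL = −20·log₁₀|Γ| = −20·log₁₀(0.633)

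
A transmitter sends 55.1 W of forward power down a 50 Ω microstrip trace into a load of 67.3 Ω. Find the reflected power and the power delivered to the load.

Γ = (67.3 − 50)/(67.3 + 50) = 0.147
|Γ|² = 0.0218
P_refl = |Γ|²·P_inc = 1.2 W, P_del = (1 − |Γ|²)·P_inc = 53.9 W

P_reflected ≈ 1.2 W; P_delivered ≈ 53.9 W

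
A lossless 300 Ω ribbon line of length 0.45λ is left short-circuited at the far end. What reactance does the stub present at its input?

βl = 2π × 0.45 = 162°
tan(βl) = -0.325
For a short-circuited stub, Z_in = jZ_0·tan(βl)

X_in ≈ -97.5 Ω (capacitive)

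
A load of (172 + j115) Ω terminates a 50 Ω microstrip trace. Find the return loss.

Γ = (122 + j115)/(222 + j115), |Γ| = 0.671
RL = −20·log₁₀|Γ| = −20·log₁₀(0.671)

RL ≈ 3.47 dB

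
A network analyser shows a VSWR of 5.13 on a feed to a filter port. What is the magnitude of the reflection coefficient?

|Γ| ≈ 0.674

|Γ| = (S − 1)/(S + 1) = (5.13 − 1)/(5.13 + 1) = 4.13/6.13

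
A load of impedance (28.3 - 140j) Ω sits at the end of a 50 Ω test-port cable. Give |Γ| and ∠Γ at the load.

Γ ≈ 0.883 ∠ -38°

Γ = (Z_L − Z_0)/(Z_L + Z_0) = (-21.7 − j140)/(78.3 − j140)
|Γ| = 142/160 = 0.883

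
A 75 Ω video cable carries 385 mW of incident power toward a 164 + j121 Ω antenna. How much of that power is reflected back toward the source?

|Γ| = |(89 + j121)/(239 + j121)| = 0.561
|Γ|² = 0.314
P_refl = |Γ|²·P_inc = 121 mW, P_del = (1 − |Γ|²)·P_inc = 264 mW

P_reflected ≈ 121 mW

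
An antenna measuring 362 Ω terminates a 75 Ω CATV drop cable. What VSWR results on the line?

VSWR ≈ 4.83

Γ = (362 − 75)/(362 + 75) = 0.657
VSWR = (1 + 0.657)/(1 − 0.657)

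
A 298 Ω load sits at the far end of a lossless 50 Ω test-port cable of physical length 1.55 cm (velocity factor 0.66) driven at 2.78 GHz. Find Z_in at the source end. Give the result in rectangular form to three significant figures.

Z_in ≈ 8.74 − j10 Ω

λ = v/f = 0.66·c / 2.78 GHz = 0.0712 m
βl = 2π·l/λ = 2π × 0.218 = 78.3°
tan(βl) = tan(78.3°) = 4.85
Z_in = Z_0·(Z_L + jZ_0·tanβl)/(Z_0 + jZ_L·tanβl)
     = 50·(298 + j242)/(50 + j1440)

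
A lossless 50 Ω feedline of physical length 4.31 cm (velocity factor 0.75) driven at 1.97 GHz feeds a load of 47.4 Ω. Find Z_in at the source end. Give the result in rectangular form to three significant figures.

Z_in ≈ 49.8 − j2.66 Ω

λ = v/f = 0.75·c / 1.97 GHz = 0.114 m
βl = 2π·l/λ = 2π × 0.377 = 136°
tan(βl) = tan(136°) = -0.971
Z_in = Z_0·(Z_L + jZ_0·tanβl)/(Z_0 + jZ_L·tanβl)
     = 50·(47.4 − j48.5)/(50 − j46)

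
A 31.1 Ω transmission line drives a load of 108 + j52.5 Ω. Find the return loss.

Γ = (76.9 + j52.5)/(139.1 + j52.5), |Γ| = 0.626
RL = −20·log₁₀|Γ| = −20·log₁₀(0.626)

RL ≈ 4.06 dB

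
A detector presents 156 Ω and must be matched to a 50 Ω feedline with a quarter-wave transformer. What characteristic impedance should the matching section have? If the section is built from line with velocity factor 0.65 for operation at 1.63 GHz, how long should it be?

Z_qwt ≈ 88.3 Ω; length ≈ 2.99 cm

Z_qwt = √(Z_0·R_L) = √(50 × 156) = √7800
λ = 0.65·c/f = 0.12 m, so l = λ/4 = 0.0299 m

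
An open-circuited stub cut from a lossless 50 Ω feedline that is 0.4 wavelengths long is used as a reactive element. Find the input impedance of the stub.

βl = 2π × 0.4 = 144°
tan(βl) = -0.727
For an open-circuited stub, Z_in = −jZ_0·cot(βl) = −jZ_0/tan(βl)

Z_in ≈ +j68.8 Ω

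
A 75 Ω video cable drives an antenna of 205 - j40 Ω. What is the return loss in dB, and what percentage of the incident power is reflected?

RL ≈ 6.36 dB; 23.1% of incident power reflected

Γ = (130 − j40)/(280 − j40), |Γ| = 0.481
RL = −20·log₁₀(0.481) = 6.36 dB
P_refl/P_inc = |Γ|² = 0.231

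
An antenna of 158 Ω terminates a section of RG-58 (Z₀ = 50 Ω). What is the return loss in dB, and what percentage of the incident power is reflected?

Γ = (158 − 50)/(158 + 50) = 0.519
RL = −20·log₁₀(0.519) = 5.69 dB
P_refl/P_inc = |Γ|² = 0.27

RL ≈ 5.69 dB; 27% of incident power reflected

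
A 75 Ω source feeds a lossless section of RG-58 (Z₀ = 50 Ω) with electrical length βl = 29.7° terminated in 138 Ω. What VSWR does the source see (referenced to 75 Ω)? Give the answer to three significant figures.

tan(βl) = 0.57
Z_in = Z_0·(Z_L + jZ_0·tanβl)/(Z_0 + jZ_L·tanβl) = 52.6 − j54.3 Ω
Γ_s = (Z_in − Z_s)/(Z_in + Z_s) = (-22.4 − j54.3)/(128 − j54.3), |Γ_s| = 0.423
VSWR = (1 + |Γ_s|)/(1 − |Γ_s|)

VSWR ≈ 2.47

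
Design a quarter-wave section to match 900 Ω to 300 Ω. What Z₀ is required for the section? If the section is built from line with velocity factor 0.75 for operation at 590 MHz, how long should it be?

Z_qwt = √(Z_0·R_L) = √(300 × 900) = √270000
λ = 0.75·c/f = 0.381 m, so l = λ/4 = 0.0953 m

Z_qwt ≈ 520 Ω; length ≈ 9.53 cm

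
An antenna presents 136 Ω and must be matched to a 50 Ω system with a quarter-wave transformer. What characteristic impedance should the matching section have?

Z_qwt ≈ 82.5 Ω

Z_qwt = √(Z_0·R_L) = √(50 × 136) = √6800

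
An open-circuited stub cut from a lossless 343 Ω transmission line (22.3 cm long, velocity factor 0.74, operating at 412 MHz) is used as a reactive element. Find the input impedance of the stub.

λ = v/f = 0.74·c / 412 MHz = 0.539 m
βl = 2π·l/λ = 2π × 0.414 = 149°
tan(βl) = -0.601
For an open-circuited stub, Z_in = −jZ_0·cot(βl) = −jZ_0/tan(βl)

Z_in ≈ +j571 Ω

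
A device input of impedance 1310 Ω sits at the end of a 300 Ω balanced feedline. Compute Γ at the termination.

Γ = 0.627

Γ = (Z_L − Z_0)/(Z_L + Z_0) = (1310 − 300)/(1310 + 300) = 1010/1610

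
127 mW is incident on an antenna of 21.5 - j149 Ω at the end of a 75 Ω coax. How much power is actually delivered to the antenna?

|Γ| = |(-53.5 − j149)/(96.5 − j149)| = 0.892
|Γ|² = 0.795
P_refl = |Γ|²·P_inc = 101 mW, P_del = (1 − |Γ|²)·P_inc = 26 mW

P_delivered ≈ 26 mW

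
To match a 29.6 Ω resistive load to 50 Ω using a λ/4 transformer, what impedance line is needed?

Z_qwt = √(Z_0·R_L) = √(50 × 29.6) = √1480

Z_qwt ≈ 38.5 Ω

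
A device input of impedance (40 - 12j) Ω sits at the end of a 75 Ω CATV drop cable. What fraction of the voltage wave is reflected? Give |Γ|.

|Γ| ≈ 0.32

Γ = (Z_L − Z_0)/(Z_L + Z_0) = (-35 − j12)/(115 − j12)
|Γ| = 37/116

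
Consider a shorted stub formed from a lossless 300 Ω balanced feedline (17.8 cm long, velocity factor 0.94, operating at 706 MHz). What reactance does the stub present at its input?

X_in ≈ -107 Ω (capacitive)

λ = v/f = 0.94·c / 706 MHz = 0.399 m
βl = 2π·l/λ = 2π × 0.446 = 160°
tan(βl) = -0.356
For a shorted stub, Z_in = jZ_0·tan(βl)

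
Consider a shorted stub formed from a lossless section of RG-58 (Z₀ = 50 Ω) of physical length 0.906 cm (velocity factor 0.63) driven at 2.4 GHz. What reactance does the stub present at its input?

X_in ≈ 44.1 Ω (inductive)

λ = v/f = 0.63·c / 2.4 GHz = 0.0788 m
βl = 2π·l/λ = 2π × 0.115 = 41.4°
tan(βl) = 0.882
For a shorted stub, Z_in = jZ_0·tan(βl)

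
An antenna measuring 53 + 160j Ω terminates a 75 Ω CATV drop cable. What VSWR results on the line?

Γ = (Z_L − Z_0)/(Z_L + Z_0) = (-22 + j160)/(128 + j160)
|Γ| = 162/205 = 0.788
VSWR = (1 + |Γ|)/(1 − |Γ|) = 1.79/0.212

VSWR ≈ 8.44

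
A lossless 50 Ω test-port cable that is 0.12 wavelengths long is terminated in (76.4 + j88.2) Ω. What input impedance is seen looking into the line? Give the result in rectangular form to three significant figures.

βl = 2π × 0.12 = 43.2°
tan(βl) = tan(43.2°) = 0.939
Z_in = Z_0·(Z_L + jZ_0·tanβl)/(Z_0 + jZ_L·tanβl)
     = 50·(76.4 + j135)/(-32.8 + j71.7)

Z_in ≈ 57.7 − j79.7 Ω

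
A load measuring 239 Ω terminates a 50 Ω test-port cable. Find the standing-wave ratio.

VSWR ≈ 4.78

For a purely resistive load, VSWR = R_L/Z_0 or Z_0/R_L (whichever > 1) = 239/50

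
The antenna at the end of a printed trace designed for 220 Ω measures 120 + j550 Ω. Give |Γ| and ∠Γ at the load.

Γ = (Z_L − Z_0)/(Z_L + Z_0) = (-100 + j550)/(340 + j550)
|Γ| = 559/647 = 0.865

Γ ≈ 0.865 ∠ 42°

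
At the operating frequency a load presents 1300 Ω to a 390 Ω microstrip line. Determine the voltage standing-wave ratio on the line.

VSWR ≈ 3.33

Γ = (1300 − 390)/(1300 + 390) = 0.538
VSWR = (1 + 0.538)/(1 − 0.538)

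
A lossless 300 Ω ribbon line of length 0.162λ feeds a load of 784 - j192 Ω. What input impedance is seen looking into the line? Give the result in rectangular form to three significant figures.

βl = 2π × 0.162 = 58.3°
tan(βl) = tan(58.3°) = 1.62
Z_in = Z_0·(Z_L + jZ_0·tanβl)/(Z_0 + jZ_L·tanβl)
     = 300·(784 + j294)/(611 + j1270)

Z_in ≈ 129 − j123 Ω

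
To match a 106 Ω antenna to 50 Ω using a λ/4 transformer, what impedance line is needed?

Z_qwt ≈ 72.8 Ω

Z_qwt = √(Z_0·R_L) = √(50 × 106) = √5300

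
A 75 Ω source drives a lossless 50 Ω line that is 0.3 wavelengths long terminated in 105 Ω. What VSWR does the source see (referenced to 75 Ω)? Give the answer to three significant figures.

VSWR ≈ 3.01

βl = 2π × 0.3 = 108°
tan(βl) = -3.08
Z_in = Z_0·(Z_L + jZ_0·tanβl)/(Z_0 + jZ_L·tanβl) = 25.7 + j12.3 Ω
Γ_s = (Z_in − Z_s)/(Z_in + Z_s) = (-49.3 + j12.3)/(101 + j12.3), |Γ_s| = 0.501
VSWR = (1 + |Γ_s|)/(1 − |Γ_s|)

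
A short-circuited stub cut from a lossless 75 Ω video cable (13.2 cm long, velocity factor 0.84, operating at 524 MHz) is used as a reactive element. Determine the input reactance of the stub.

λ = v/f = 0.84·c / 524 MHz = 0.481 m
βl = 2π·l/λ = 2π × 0.274 = 98.8°
tan(βl) = -6.45
For a short-circuited stub, Z_in = jZ_0·tan(βl)

X_in ≈ -484 Ω (capacitive)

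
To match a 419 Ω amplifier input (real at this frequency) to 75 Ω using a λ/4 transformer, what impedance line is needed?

Z_qwt ≈ 177 Ω

Z_qwt = √(Z_0·R_L) = √(75 × 419) = √31420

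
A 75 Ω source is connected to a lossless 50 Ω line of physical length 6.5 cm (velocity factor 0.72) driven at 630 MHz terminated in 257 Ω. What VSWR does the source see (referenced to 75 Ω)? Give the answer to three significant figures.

VSWR ≈ 7.13

λ = v/f = 0.72·c / 630 MHz = 0.343 m
βl = 2π·l/λ = 2π × 0.19 = 68.2°
tan(βl) = 2.51
Z_in = Z_0·(Z_L + jZ_0·tanβl)/(Z_0 + jZ_L·tanβl) = 11.2 − j19.1 Ω
Γ_s = (Z_in − Z_s)/(Z_in + Z_s) = (-63.8 − j19.1)/(86.2 − j19.1), |Γ_s| = 0.754
VSWR = (1 + |Γ_s|)/(1 − |Γ_s|)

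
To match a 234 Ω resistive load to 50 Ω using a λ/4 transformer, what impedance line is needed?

Z_qwt ≈ 108 Ω

Z_qwt = √(Z_0·R_L) = √(50 × 234) = √11700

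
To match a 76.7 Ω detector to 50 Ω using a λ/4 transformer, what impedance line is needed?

Z_qwt = √(Z_0·R_L) = √(50 × 76.7) = √3835

Z_qwt ≈ 61.9 Ω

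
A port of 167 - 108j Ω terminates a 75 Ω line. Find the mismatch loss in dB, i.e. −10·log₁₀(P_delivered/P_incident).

mismatch loss ≈ 1.47 dB

Γ = (92 − j108)/(242 − j108), |Γ| = 0.535
|Γ|² = 0.287, so P_del/P_inc = 1 − |Γ|² = 0.713
ML = −10·log₁₀(1 − |Γ|²)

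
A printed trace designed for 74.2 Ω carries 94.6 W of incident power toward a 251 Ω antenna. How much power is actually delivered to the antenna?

Γ = (251 − 74.2)/(251 + 74.2) = 0.544
|Γ|² = 0.296
P_refl = |Γ|²·P_inc = 28 W, P_del = (1 − |Γ|²)·P_inc = 66.6 W

P_delivered ≈ 66.6 W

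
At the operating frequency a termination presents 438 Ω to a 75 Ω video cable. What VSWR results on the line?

VSWR ≈ 5.84

Γ = (438 − 75)/(438 + 75) = 0.708
VSWR = (1 + 0.708)/(1 − 0.708)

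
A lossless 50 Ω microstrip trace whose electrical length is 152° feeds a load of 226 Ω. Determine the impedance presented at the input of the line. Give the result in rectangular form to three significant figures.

tan(βl) = tan(152°) = -0.532
Z_in = Z_0·(Z_L + jZ_0·tanβl)/(Z_0 + jZ_L·tanβl)
     = 50·(226 − j26.6)/(50 − j120)

Z_in ≈ 42.8 + j76.2 Ω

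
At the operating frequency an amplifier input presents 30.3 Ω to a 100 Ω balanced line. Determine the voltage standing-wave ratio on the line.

Γ = (30.3 − 100)/(30.3 + 100) = -0.535
VSWR = (1 + 0.535)/(1 − 0.535)

VSWR ≈ 3.3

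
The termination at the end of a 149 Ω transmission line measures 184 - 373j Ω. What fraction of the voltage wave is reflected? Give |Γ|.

|Γ| ≈ 0.749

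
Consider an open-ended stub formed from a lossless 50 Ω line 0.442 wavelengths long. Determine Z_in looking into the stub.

βl = 2π × 0.442 = 159°
tan(βl) = -0.381
For an open-ended stub, Z_in = −jZ_0·cot(βl) = −jZ_0/tan(βl)

Z_in ≈ +j131 Ω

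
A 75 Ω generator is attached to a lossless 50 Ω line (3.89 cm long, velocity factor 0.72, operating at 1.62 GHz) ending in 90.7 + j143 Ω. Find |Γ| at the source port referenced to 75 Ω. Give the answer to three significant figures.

λ = v/f = 0.72·c / 1.62 GHz = 0.133 m
βl = 2π·l/λ = 2π × 0.292 = 105°
tan(βl) = -3.72
Z_in = Z_0·(Z_L + jZ_0·tanβl)/(Z_0 + jZ_L·tanβl) = 7.44 + j0.602 Ω
Γ_s = (Z_in − Z_s)/(Z_in + Z_s) = (-67.6 + j0.602)/(82.4 + j0.602), |Γ_s| = 0.82

|Γ| ≈ 0.82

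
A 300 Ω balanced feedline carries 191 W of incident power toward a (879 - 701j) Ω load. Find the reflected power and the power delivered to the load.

P_reflected ≈ 83.9 W; P_delivered ≈ 107 W

|Γ| = |(579 − j701)/(1179 − j701)| = 0.663
|Γ|² = 0.439
P_refl = |Γ|²·P_inc = 83.9 W, P_del = (1 − |Γ|²)·P_inc = 107 W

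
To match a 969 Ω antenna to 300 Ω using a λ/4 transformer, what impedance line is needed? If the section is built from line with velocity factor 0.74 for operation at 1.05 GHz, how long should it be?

Z_qwt ≈ 539 Ω; length ≈ 5.29 cm

Z_qwt = √(Z_0·R_L) = √(300 × 969) = √290700
λ = 0.74·c/f = 0.211 m, so l = λ/4 = 0.0529 m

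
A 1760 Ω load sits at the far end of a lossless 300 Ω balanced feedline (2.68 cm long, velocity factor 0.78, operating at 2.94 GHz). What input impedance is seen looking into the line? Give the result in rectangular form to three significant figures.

λ = v/f = 0.78·c / 2.94 GHz = 0.0796 m
βl = 2π·l/λ = 2π × 0.337 = 121°
tan(βl) = tan(121°) = -1.65
Z_in = Z_0·(Z_L + jZ_0·tanβl)/(Z_0 + jZ_L·tanβl)
     = 300·(1760 − j495)/(300 − j2900)

Z_in ≈ 69.2 + j175 Ω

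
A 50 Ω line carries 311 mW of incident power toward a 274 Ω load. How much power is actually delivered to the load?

Γ = (274 − 50)/(274 + 50) = 0.691
|Γ|² = 0.478
P_refl = |Γ|²·P_inc = 149 mW, P_del = (1 − |Γ|²)·P_inc = 162 mW

P_delivered ≈ 162 mW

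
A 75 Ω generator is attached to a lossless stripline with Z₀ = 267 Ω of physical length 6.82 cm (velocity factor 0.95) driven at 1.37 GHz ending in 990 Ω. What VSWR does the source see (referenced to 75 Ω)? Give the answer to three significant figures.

VSWR ≈ 4.26

λ = v/f = 0.95·c / 1.37 GHz = 0.208 m
βl = 2π·l/λ = 2π × 0.328 = 118°
tan(βl) = -1.88
Z_in = Z_0·(Z_L + jZ_0·tanβl)/(Z_0 + jZ_L·tanβl) = 90.5 + j129 Ω
Γ_s = (Z_in − Z_s)/(Z_in + Z_s) = (15.5 + j129)/(166 + j129), |Γ_s| = 0.619
VSWR = (1 + |Γ_s|)/(1 − |Γ_s|)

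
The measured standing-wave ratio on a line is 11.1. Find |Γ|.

|Γ| ≈ 0.835

|Γ| = (S − 1)/(S + 1) = (11.1 − 1)/(11.1 + 1) = 10.1/12.1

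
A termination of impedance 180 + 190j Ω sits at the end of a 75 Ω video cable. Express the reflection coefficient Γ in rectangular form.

Γ ≈ 0.622 + j0.282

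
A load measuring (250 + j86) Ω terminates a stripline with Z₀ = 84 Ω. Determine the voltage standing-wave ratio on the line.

Γ = (Z_L − Z_0)/(Z_L + Z_0) = (166 + j86)/(334 + j86)
|Γ| = 187/345 = 0.542
VSWR = (1 + |Γ|)/(1 − |Γ|) = 1.54/0.458

VSWR ≈ 3.37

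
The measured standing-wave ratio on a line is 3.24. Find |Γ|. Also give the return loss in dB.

|Γ| = (S − 1)/(S + 1) = (3.24 − 1)/(3.24 + 1) = 2.24/4.24
RL = −20·log₁₀|Γ| = −20·log₁₀(0.528)

|Γ| ≈ 0.528; return loss ≈ 5.54 dB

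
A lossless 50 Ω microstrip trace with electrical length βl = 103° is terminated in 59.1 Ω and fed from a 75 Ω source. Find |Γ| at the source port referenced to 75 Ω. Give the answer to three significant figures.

|Γ| ≈ 0.273

tan(βl) = -4.33
Z_in = Z_0·(Z_L + jZ_0·tanβl)/(Z_0 + jZ_L·tanβl) = 42.9 + j3.16 Ω
Γ_s = (Z_in − Z_s)/(Z_in + Z_s) = (-32.1 + j3.16)/(118 + j3.16), |Γ_s| = 0.273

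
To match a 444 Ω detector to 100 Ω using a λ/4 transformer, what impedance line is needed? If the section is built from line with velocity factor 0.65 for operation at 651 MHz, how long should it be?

Z_qwt ≈ 211 Ω; length ≈ 7.49 cm

Z_qwt = √(Z_0·R_L) = √(100 × 444) = √44400
λ = 0.65·c/f = 0.3 m, so l = λ/4 = 0.0749 m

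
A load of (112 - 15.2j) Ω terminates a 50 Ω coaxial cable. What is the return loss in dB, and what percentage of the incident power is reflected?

RL ≈ 8.13 dB; 15.4% of incident power reflected

Γ = (62 − j15.2)/(162 − j15.2), |Γ| = 0.392
RL = −20·log₁₀(0.392) = 8.13 dB
P_refl/P_inc = |Γ|² = 0.154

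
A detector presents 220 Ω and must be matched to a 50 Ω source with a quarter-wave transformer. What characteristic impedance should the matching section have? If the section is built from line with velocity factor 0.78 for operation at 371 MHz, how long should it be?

Z_qwt ≈ 105 Ω; length ≈ 15.8 cm

Z_qwt = √(Z_0·R_L) = √(50 × 220) = √11000
λ = 0.78·c/f = 0.631 m, so l = λ/4 = 0.158 m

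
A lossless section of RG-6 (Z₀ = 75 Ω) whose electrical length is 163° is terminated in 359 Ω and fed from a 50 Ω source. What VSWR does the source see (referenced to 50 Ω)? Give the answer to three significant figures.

VSWR ≈ 6.85

tan(βl) = -0.306
Z_in = Z_0·(Z_L + jZ_0·tanβl)/(Z_0 + jZ_L·tanβl) = 125 + j160 Ω
Γ_s = (Z_in − Z_s)/(Z_in + Z_s) = (75 + j160)/(175 + j160), |Γ_s| = 0.745
VSWR = (1 + |Γ_s|)/(1 − |Γ_s|)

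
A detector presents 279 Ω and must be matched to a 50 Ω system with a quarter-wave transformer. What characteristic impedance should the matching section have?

Z_qwt ≈ 118 Ω

Z_qwt = √(Z_0·R_L) = √(50 × 279) = √13950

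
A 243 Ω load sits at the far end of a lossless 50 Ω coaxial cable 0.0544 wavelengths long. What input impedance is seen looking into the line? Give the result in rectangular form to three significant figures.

Z_in ≈ 68.6 − j101 Ω

βl = 2π × 0.0544 = 19.6°
tan(βl) = tan(19.6°) = 0.356
Z_in = Z_0·(Z_L + jZ_0·tanβl)/(Z_0 + jZ_L·tanβl)
     = 50·(243 + j17.8)/(50 + j86.5)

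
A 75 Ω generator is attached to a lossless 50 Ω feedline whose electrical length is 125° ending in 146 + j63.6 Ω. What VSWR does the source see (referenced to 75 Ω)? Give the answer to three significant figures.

VSWR ≈ 4.71

tan(βl) = -1.43
Z_in = Z_0·(Z_L + jZ_0·tanβl)/(Z_0 + jZ_L·tanβl) = 17.5 + j23.2 Ω
Γ_s = (Z_in − Z_s)/(Z_in + Z_s) = (-57.5 + j23.2)/(92.5 + j23.2), |Γ_s| = 0.65
VSWR = (1 + |Γ_s|)/(1 − |Γ_s|)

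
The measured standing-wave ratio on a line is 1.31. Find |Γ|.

|Γ| ≈ 0.134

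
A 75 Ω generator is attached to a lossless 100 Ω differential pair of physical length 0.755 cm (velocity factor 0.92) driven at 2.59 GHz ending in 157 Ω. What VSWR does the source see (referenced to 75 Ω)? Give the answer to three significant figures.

VSWR ≈ 1.96

λ = v/f = 0.92·c / 2.59 GHz = 0.107 m
βl = 2π·l/λ = 2π × 0.0708 = 25.5°
tan(βl) = 0.477
Z_in = Z_0·(Z_L + jZ_0·tanβl)/(Z_0 + jZ_L·tanβl) = 123 − j44.8 Ω
Γ_s = (Z_in − Z_s)/(Z_in + Z_s) = (48.5 − j44.8)/(198 − j44.8), |Γ_s| = 0.324
VSWR = (1 + |Γ_s|)/(1 − |Γ_s|)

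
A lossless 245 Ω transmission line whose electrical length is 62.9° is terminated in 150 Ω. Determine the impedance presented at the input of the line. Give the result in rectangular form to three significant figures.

tan(βl) = tan(62.9°) = 1.95
Z_in = Z_0·(Z_L + jZ_0·tanβl)/(Z_0 + jZ_L·tanβl)
     = 245·(150 + j479)/(245 + j293)

Z_in ≈ 297 + j123 Ω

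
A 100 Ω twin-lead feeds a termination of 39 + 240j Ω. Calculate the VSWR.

Γ = (Z_L − Z_0)/(Z_L + Z_0) = (-61 + j240)/(139 + j240)
|Γ| = 248/277 = 0.893
VSWR = (1 + |Γ|)/(1 − |Γ|) = 1.89/0.107

VSWR ≈ 17.7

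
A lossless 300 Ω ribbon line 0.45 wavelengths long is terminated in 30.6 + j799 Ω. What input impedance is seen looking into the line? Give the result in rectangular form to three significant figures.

Z_in ≈ 9.72 + j376 Ω

βl = 2π × 0.45 = 162°
tan(βl) = tan(162°) = -0.325
Z_in = Z_0·(Z_L + jZ_0·tanβl)/(Z_0 + jZ_L·tanβl)
     = 300·(30.6 + j702)/(560 − j9.94)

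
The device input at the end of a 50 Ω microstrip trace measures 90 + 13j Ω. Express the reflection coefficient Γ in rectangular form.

Γ = (Z_L − Z_0)/(Z_L + Z_0) = (40 + j13)/(140 + j13)

Γ ≈ 0.292 + j0.0658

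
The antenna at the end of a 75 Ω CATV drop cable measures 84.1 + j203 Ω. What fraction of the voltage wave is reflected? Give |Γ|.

Γ = (Z_L − Z_0)/(Z_L + Z_0) = (9.1 + j203)/(159.1 + j203)
|Γ| = 203/258

|Γ| ≈ 0.788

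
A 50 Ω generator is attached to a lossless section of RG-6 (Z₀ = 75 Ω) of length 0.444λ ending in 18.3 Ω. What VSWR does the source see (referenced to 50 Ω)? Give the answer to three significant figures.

VSWR ≈ 3.16

βl = 2π × 0.444 = 160°
tan(βl) = -0.367
Z_in = Z_0·(Z_L + jZ_0·tanβl)/(Z_0 + jZ_L·tanβl) = 20.6 − j25.7 Ω
Γ_s = (Z_in − Z_s)/(Z_in + Z_s) = (-29.4 − j25.7)/(70.6 − j25.7), |Γ_s| = 0.52
VSWR = (1 + |Γ_s|)/(1 − |Γ_s|)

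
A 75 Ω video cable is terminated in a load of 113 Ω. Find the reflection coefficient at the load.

Γ = (Z_L − Z_0)/(Z_L + Z_0) = (113 − 75)/(113 + 75) = 38/188

Γ = 0.202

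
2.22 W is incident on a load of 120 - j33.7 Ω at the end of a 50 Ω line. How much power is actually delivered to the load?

P_delivered ≈ 1.77 W

|Γ| = |(70 − j33.7)/(170 − j33.7)| = 0.448
|Γ|² = 0.201
P_refl = |Γ|²·P_inc = 0.446 W, P_del = (1 − |Γ|²)·P_inc = 1.77 W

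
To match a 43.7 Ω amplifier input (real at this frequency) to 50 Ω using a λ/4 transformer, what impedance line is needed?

Z_qwt ≈ 46.7 Ω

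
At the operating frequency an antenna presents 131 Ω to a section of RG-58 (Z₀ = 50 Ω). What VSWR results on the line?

VSWR ≈ 2.62

Γ = (131 − 50)/(131 + 50) = 0.448
VSWR = (1 + 0.448)/(1 − 0.448)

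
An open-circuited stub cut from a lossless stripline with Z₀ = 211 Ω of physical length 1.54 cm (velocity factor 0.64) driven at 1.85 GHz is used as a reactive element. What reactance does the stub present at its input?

X_in ≈ -157 Ω (capacitive)

λ = v/f = 0.64·c / 1.85 GHz = 0.104 m
βl = 2π·l/λ = 2π × 0.148 = 53.4°
tan(βl) = 1.35
For an open-circuited stub, Z_in = −jZ_0·cot(βl) = −jZ_0/tan(βl)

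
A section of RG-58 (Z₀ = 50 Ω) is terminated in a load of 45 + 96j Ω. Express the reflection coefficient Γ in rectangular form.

Γ = (Z_L − Z_0)/(Z_L + Z_0) = (-5 + j96)/(95 + j96)

Γ ≈ 0.479 + j0.526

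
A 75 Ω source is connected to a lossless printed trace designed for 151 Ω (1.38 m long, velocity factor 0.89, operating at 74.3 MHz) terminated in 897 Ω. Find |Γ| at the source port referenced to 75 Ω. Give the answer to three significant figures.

λ = v/f = 0.89·c / 74.3 MHz = 3.59 m
βl = 2π·l/λ = 2π × 0.384 = 138°
tan(βl) = -0.893
Z_in = Z_0·(Z_L + jZ_0·tanβl)/(Z_0 + jZ_L·tanβl) = 55.4 + j159 Ω
Γ_s = (Z_in − Z_s)/(Z_in + Z_s) = (-19.6 + j159)/(130 + j159), |Γ_s| = 0.779

|Γ| ≈ 0.779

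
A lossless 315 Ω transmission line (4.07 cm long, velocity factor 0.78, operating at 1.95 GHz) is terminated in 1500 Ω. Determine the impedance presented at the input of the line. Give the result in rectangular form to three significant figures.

Z_in ≈ 90.6 + j186 Ω

λ = v/f = 0.78·c / 1.95 GHz = 0.12 m
βl = 2π·l/λ = 2π × 0.339 = 122°
tan(βl) = tan(122°) = -1.59
Z_in = Z_0·(Z_L + jZ_0·tanβl)/(Z_0 + jZ_L·tanβl)
     = 315·(1500 − j502)/(315 − j2390)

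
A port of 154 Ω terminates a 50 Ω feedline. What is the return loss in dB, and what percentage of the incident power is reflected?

Γ = (154 − 50)/(154 + 50) = 0.51
RL = −20·log₁₀(0.51) = 5.85 dB
P_refl/P_inc = |Γ|² = 0.26

RL ≈ 5.85 dB; 26% of incident power reflected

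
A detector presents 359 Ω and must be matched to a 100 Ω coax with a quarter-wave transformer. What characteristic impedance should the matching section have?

Z_qwt ≈ 189 Ω

Z_qwt = √(Z_0·R_L) = √(100 × 359) = √35900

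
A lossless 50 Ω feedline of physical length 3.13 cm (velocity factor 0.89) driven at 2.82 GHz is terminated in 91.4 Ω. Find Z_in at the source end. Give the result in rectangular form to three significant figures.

Z_in ≈ 32.7 + j17.8 Ω

λ = v/f = 0.89·c / 2.82 GHz = 0.0947 m
βl = 2π·l/λ = 2π × 0.331 = 119°
tan(βl) = tan(119°) = -1.8
Z_in = Z_0·(Z_L + jZ_0·tanβl)/(Z_0 + jZ_L·tanβl)
     = 50·(91.4 − j90.2)/(50 − j165)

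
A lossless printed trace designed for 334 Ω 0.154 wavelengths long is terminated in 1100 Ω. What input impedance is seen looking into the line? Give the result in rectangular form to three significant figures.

βl = 2π × 0.154 = 55.4°
tan(βl) = tan(55.4°) = 1.45
Z_in = Z_0·(Z_L + jZ_0·tanβl)/(Z_0 + jZ_L·tanβl)
     = 334·(1100 + j485)/(334 + j1600)

Z_in ≈ 143 − j200 Ω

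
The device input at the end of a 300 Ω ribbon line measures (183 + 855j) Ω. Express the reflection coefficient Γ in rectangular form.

Γ ≈ 0.699 + j0.532

Γ = (Z_L − Z_0)/(Z_L + Z_0) = (-117 + j855)/(483 + j855)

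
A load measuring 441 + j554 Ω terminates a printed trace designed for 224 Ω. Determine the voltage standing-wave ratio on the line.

VSWR ≈ 5.4

Γ = (Z_L − Z_0)/(Z_L + Z_0) = (217 + j554)/(665 + j554)
|Γ| = 595/866 = 0.687
VSWR = (1 + |Γ|)/(1 − |Γ|) = 1.69/0.313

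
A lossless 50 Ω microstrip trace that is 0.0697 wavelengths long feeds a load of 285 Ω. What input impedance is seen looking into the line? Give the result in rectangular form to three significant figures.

βl = 2π × 0.0697 = 25.1°
tan(βl) = tan(25.1°) = 0.468
Z_in = Z_0·(Z_L + jZ_0·tanβl)/(Z_0 + jZ_L·tanβl)
     = 50·(285 + j23.4)/(50 + j133)

Z_in ≈ 42.8 − j90.8 Ω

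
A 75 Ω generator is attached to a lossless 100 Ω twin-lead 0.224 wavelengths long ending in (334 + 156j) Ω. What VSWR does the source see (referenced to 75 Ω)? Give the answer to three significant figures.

βl = 2π × 0.224 = 80.6°
tan(βl) = 6.07
Z_in = Z_0·(Z_L + jZ_0·tanβl)/(Z_0 + jZ_L·tanβl) = 26.2 − j27.4 Ω
Γ_s = (Z_in − Z_s)/(Z_in + Z_s) = (-48.8 − j27.4)/(101 − j27.4), |Γ_s| = 0.534
VSWR = (1 + |Γ_s|)/(1 − |Γ_s|)

VSWR ≈ 3.29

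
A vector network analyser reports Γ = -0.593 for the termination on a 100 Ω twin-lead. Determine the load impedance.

Z_L = Z_0·(1 + Γ)/(1 − Γ) = 100·(0.407)/(1.59)

Z_L ≈ 25.5 Ω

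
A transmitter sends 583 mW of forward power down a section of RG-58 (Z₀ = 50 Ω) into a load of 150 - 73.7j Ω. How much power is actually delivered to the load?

|Γ| = |(100 − j73.7)/(200 − j73.7)| = 0.583
|Γ|² = 0.34
P_refl = |Γ|²·P_inc = 198 mW, P_del = (1 − |Γ|²)·P_inc = 385 mW

P_delivered ≈ 385 mW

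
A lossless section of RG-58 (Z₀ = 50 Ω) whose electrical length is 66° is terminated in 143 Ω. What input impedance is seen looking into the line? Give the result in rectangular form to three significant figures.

tan(βl) = tan(66°) = 2.25
Z_in = Z_0·(Z_L + jZ_0·tanβl)/(Z_0 + jZ_L·tanβl)
     = 50·(143 + j112)/(50 + j321)

Z_in ≈ 20.5 − j19.1 Ω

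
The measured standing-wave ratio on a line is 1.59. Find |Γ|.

|Γ| ≈ 0.228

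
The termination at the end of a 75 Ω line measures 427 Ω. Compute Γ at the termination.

Γ = (Z_L − Z_0)/(Z_L + Z_0) = (427 − 75)/(427 + 75) = 352/502

Γ = 0.701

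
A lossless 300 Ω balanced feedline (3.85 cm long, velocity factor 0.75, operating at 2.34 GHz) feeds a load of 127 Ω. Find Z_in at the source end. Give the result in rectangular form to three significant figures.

λ = v/f = 0.75·c / 2.34 GHz = 0.0962 m
βl = 2π·l/λ = 2π × 0.4 = 144°
tan(βl) = tan(144°) = -0.723
Z_in = Z_0·(Z_L + jZ_0·tanβl)/(Z_0 + jZ_L·tanβl)
     = 300·(127 − j217)/(300 − j91.8)

Z_in ≈ 177 − j163 Ω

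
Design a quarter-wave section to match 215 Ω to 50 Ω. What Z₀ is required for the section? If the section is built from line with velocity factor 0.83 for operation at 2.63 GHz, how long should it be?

Z_qwt = √(Z_0·R_L) = √(50 × 215) = √10750
λ = 0.83·c/f = 0.0947 m, so l = λ/4 = 0.0237 m

Z_qwt ≈ 104 Ω; length ≈ 2.37 cm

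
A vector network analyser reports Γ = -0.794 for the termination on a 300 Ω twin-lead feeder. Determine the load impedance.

Z_L ≈ 34.4 Ω

Z_L = Z_0·(1 + Γ)/(1 − Γ) = 300·(0.206)/(1.79)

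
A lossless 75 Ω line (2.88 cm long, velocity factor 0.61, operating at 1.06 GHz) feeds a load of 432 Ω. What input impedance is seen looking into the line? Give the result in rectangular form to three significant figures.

Z_in ≈ 17.2 − j41.5 Ω

λ = v/f = 0.61·c / 1.06 GHz = 0.173 m
βl = 2π·l/λ = 2π × 0.167 = 60.1°
tan(βl) = tan(60.1°) = 1.74
Z_in = Z_0·(Z_L + jZ_0·tanβl)/(Z_0 + jZ_L·tanβl)
     = 75·(432 + j130)/(75 + j750)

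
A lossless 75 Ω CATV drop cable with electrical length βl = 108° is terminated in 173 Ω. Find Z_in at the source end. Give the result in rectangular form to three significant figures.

Z_in ≈ 35.2 + j19.4 Ω

tan(βl) = tan(108°) = -3.08
Z_in = Z_0·(Z_L + jZ_0·tanβl)/(Z_0 + jZ_L·tanβl)
     = 75·(173 − j231)/(75 − j532)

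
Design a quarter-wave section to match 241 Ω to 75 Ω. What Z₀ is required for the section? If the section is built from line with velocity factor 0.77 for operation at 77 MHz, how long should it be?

Z_qwt = √(Z_0·R_L) = √(75 × 241) = √18080
λ = 0.77·c/f = 3 m, so l = λ/4 = 0.75 m

Z_qwt ≈ 134 Ω; length ≈ 75 cm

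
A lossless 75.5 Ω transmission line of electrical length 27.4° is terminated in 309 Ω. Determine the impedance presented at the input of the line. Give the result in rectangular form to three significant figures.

tan(βl) = tan(27.4°) = 0.518
Z_in = Z_0·(Z_L + jZ_0·tanβl)/(Z_0 + jZ_L·tanβl)
     = 75.5·(309 + j39.1)/(75.5 + j160)

Z_in ≈ 71.3 − j112 Ω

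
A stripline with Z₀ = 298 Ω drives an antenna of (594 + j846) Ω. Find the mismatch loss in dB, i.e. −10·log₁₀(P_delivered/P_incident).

Γ = (296 + j846)/(892 + j846), |Γ| = 0.729
|Γ|² = 0.532, so P_del/P_inc = 1 − |Γ|² = 0.468
ML = −10·log₁₀(1 − |Γ|²)

mismatch loss ≈ 3.29 dB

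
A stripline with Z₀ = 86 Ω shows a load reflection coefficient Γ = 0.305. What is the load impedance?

Z_L = Z_0·(1 + Γ)/(1 − Γ) = 86·(1.3)/(0.695)

Z_L ≈ 161 Ω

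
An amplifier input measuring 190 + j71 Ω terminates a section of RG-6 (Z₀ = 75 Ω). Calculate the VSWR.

Γ = (Z_L − Z_0)/(Z_L + Z_0) = (115 + j71)/(265 + j71)
|Γ| = 135/274 = 0.493
VSWR = (1 + |Γ|)/(1 − |Γ|) = 1.49/0.507

VSWR ≈ 2.94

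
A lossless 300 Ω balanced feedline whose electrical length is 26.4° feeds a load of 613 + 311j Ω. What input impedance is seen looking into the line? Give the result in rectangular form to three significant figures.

tan(βl) = tan(26.4°) = 0.496
Z_in = Z_0·(Z_L + jZ_0·tanβl)/(Z_0 + jZ_L·tanβl)
     = 300·(613 + j460)/(146 + j304)

Z_in ≈ 604 − j315 Ω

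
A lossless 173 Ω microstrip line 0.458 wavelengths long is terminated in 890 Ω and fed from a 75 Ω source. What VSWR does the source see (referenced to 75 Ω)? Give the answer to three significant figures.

VSWR ≈ 11.2

βl = 2π × 0.458 = 165°
tan(βl) = -0.27
Z_in = Z_0·(Z_L + jZ_0·tanβl)/(Z_0 + jZ_L·tanβl) = 326 + j406 Ω
Γ_s = (Z_in − Z_s)/(Z_in + Z_s) = (251 + j406)/(401 + j406), |Γ_s| = 0.836
VSWR = (1 + |Γ_s|)/(1 − |Γ_s|)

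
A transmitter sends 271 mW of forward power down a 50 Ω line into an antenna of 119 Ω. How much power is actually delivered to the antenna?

Γ = (119 − 50)/(119 + 50) = 0.408
|Γ|² = 0.167
P_refl = |Γ|²·P_inc = 45.2 mW, P_del = (1 − |Γ|²)·P_inc = 226 mW

P_delivered ≈ 226 mW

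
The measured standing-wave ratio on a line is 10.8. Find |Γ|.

|Γ| ≈ 0.831

|Γ| = (S − 1)/(S + 1) = (10.8 − 1)/(10.8 + 1) = 9.8/11.8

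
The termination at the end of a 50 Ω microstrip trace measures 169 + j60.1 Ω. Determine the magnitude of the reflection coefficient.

Γ = (Z_L − Z_0)/(Z_L + Z_0) = (119 + j60.1)/(219 + j60.1)
|Γ| = 133/227

|Γ| ≈ 0.587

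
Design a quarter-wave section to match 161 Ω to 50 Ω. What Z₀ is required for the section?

Z_qwt ≈ 89.7 Ω

Z_qwt = √(Z_0·R_L) = √(50 × 161) = √8050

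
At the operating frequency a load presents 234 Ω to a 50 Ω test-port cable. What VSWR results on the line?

VSWR ≈ 4.68

For a purely resistive load, VSWR = R_L/Z_0 or Z_0/R_L (whichever > 1) = 234/50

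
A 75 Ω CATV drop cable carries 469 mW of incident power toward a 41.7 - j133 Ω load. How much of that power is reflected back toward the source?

|Γ| = |(-33.3 − j133)/(116.7 − j133)| = 0.775
|Γ|² = 0.6
P_refl = |Γ|²·P_inc = 282 mW, P_del = (1 − |Γ|²)·P_inc = 187 mW

P_reflected ≈ 282 mW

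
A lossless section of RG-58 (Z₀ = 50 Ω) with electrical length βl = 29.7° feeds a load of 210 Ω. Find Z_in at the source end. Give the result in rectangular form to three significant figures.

Z_in ≈ 41.3 − j70.4 Ω

tan(βl) = tan(29.7°) = 0.57
Z_in = Z_0·(Z_L + jZ_0·tanβl)/(Z_0 + jZ_L·tanβl)
     = 50·(210 + j28.5)/(50 + j120)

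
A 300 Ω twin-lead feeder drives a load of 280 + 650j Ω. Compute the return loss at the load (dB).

Γ = (-20 + j650)/(580 + j650), |Γ| = 0.746
RL = −20·log₁₀|Γ| = −20·log₁₀(0.746)

RL ≈ 2.54 dB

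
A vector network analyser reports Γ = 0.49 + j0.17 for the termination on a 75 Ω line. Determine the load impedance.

Z_L = Z_0·(1 + Γ)/(1 − Γ) = 75·(1.49 + j0.17)/(0.51 − j0.17)

Z_L ≈ 190 + j88.2 Ω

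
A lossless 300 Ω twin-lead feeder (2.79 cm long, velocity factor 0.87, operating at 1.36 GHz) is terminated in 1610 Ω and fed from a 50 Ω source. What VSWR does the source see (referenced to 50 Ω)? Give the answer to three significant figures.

VSWR ≈ 13.2

λ = v/f = 0.87·c / 1.36 GHz = 0.192 m
βl = 2π·l/λ = 2π × 0.145 = 52.3°
tan(βl) = 1.3
Z_in = Z_0·(Z_L + jZ_0·tanβl)/(Z_0 + jZ_L·tanβl) = 87.4 − j219 Ω
Γ_s = (Z_in − Z_s)/(Z_in + Z_s) = (37.4 − j219)/(137 − j219), |Γ_s| = 0.859
VSWR = (1 + |Γ_s|)/(1 − |Γ_s|)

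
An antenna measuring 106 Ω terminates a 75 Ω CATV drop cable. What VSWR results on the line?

For a purely resistive load, VSWR = R_L/Z_0 or Z_0/R_L (whichever > 1) = 106/75

VSWR ≈ 1.41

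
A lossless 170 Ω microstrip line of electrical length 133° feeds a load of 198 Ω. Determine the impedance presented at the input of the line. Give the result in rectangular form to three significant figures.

Z_in ≈ 166 + j25.4 Ω

tan(βl) = tan(133°) = -1.07
Z_in = Z_0·(Z_L + jZ_0·tanβl)/(Z_0 + jZ_L·tanβl)
     = 170·(198 − j182)/(170 − j212)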